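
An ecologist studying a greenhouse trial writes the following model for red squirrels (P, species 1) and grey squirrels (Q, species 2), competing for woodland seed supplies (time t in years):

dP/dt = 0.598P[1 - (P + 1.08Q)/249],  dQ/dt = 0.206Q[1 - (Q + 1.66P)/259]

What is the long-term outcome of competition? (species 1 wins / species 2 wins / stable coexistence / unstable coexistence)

unstable coexistence (outcome depends on initial conditions)

Compare the nullcline intercepts: K1/α12 = 249/1.08 = 231 < K2 = 259; K2/α21 = 259/1.66 = 156 < K1 = 249.
Since both are reversed, neither can invade when rare; the interior point is a saddle.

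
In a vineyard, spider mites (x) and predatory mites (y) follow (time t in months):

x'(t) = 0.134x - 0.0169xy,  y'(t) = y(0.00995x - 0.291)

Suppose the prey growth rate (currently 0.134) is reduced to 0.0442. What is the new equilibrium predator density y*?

At the interior fixed point, setting dx/dt = 0 with x > 0 fixes y* = (prey growth rate)/(xy coefficient) — independent of the other coefficients.
With the change, y* = 0.0442/0.0169 = 2.62; it falls from 7.93.

y* ≈ 2.62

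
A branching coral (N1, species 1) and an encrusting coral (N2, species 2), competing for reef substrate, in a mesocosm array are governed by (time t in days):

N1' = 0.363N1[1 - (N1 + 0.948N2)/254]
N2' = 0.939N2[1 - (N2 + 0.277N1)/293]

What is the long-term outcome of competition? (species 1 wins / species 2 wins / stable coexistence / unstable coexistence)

Compare the nullcline intercepts: K1/α12 = 254/0.948 = 268 < K2 = 293; K2/α21 = 293/0.277 = 1060 > K1 = 254.
Since the inequalities point opposite ways, species 2 can invade but species 1 cannot.

species 2 excludes species 1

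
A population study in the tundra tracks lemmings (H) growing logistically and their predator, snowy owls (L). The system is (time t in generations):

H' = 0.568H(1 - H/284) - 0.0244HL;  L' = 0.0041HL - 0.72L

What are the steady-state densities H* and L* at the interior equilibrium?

H* ≈ 176, L* ≈ 8.88

From dL/dt = 0 with L > 0: 0.0041H* = 0.72, so H* = 176.
Substitute into dH/dt = 0: 0.568(1 - 176/284) = 0.0244L*.
The bracket is 0.382, giving L* = 0.217/0.0244 = 8.88.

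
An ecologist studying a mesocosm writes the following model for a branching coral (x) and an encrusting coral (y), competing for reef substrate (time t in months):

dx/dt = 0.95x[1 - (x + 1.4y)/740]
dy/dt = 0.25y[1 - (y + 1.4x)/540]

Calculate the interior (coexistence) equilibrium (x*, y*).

x* ≈ 16.7, y* ≈ 517

Setting both brackets to zero gives the nullclines x + 1.4y = 740 and 1.4x + y = 540.
Substituting y = 540 - 1.4x into the first: x(1 - 1.4·1.4) = 740 - 1.4·540.
So x* = -16/-0.96 = 16.7, and then y* = 540 - 1.4·16.7 = 517.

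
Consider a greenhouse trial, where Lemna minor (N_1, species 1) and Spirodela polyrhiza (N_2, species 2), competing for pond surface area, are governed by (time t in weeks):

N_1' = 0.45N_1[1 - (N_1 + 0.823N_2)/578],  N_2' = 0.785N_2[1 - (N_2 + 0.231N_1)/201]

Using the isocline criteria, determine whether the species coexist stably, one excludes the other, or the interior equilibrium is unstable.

Compare the nullcline intercepts: K1/α12 = 578/0.823 = 702 > K2 = 201; K2/α21 = 201/0.231 = 870 > K1 = 578.
Since both inequalities hold, each species can invade when rare, so the interior equilibrium is stable.

stable coexistence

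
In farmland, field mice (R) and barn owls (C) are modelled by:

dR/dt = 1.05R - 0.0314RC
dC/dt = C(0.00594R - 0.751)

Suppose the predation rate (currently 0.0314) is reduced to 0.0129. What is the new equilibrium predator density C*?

C* ≈ 81.4

At the interior fixed point, setting dR/dt = 0 with R > 0 fixes C* = (prey growth rate)/(RC coefficient) — independent of the other coefficients.
With the change, C* = 1.05/0.0129 = 81.4; it rises from 33.4.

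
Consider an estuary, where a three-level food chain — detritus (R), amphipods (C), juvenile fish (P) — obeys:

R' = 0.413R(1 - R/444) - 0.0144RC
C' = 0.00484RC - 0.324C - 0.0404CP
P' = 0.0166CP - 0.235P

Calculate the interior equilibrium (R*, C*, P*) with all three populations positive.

R* ≈ 225, C* ≈ 14.2, P* ≈ 18.9

From dP/dt = 0: 0.0166C* = 0.235, so C* = 14.2.
From dR/dt = 0: 0.413(1 - R*/444) = 0.0144·14.2, giving R* = 444·(1 - 0.494) = 225.
From dC/dt = 0: 0.00484·225 - 0.324 = 0.0404P*, so P* = 0.764/0.0404 = 18.9.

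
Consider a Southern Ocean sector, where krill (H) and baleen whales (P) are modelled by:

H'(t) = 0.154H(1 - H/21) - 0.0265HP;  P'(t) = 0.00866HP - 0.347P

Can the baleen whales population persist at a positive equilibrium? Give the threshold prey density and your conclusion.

Threshold H = 40.1; K < 40.1, so no, the predator goes extinct.

The predator equation gives dP/dt > 0 only when H > 0.347/0.00866 = 40.1.
Without the predator, H → K = 21. Since 21 < 40.1, the predator cannot invade.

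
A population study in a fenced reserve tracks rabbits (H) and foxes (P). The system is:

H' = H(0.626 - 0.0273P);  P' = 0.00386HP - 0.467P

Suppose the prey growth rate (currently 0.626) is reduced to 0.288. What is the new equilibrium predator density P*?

P* ≈ 10.5

At the interior fixed point, setting dH/dt = 0 with H > 0 fixes P* = (prey growth rate)/(HP coefficient) — independent of the other coefficients.
With the change, P* = 0.288/0.0273 = 10.5; it falls from 22.9.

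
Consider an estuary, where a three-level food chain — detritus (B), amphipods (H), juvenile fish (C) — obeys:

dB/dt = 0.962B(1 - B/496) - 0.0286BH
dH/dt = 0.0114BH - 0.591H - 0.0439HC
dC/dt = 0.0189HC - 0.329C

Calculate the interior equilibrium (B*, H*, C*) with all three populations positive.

B* ≈ 239, H* ≈ 17.4, C* ≈ 48.7

From dC/dt = 0: 0.0189H* = 0.329, so H* = 17.4.
From dB/dt = 0: 0.962(1 - B*/496) = 0.0286·17.4, giving B* = 496·(1 - 0.518) = 239.
From dH/dt = 0: 0.0114·239 - 0.591 = 0.0439C*, so C* = 2.14/0.0439 = 48.7.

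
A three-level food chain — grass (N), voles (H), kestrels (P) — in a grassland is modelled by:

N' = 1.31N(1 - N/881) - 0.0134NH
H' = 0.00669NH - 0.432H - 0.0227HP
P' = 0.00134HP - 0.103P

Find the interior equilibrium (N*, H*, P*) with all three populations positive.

N* ≈ 188, H* ≈ 76.9, P* ≈ 36.5

From dP/dt = 0: 0.00134H* = 0.103, so H* = 76.9.
From dN/dt = 0: 1.31(1 - N*/881) = 0.0134·76.9, giving N* = 881·(1 - 0.786) = 188.
From dH/dt = 0: 0.00669·188 - 0.432 = 0.0227P*, so P* = 0.828/0.0227 = 36.5.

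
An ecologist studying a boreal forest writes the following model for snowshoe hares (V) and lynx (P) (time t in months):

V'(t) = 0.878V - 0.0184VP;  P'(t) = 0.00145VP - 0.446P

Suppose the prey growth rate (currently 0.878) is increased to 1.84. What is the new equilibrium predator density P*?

P* ≈ 100

At the interior fixed point, setting dV/dt = 0 with V > 0 fixes P* = (prey growth rate)/(VP coefficient) — independent of the other coefficients.
With the change, P* = 1.84/0.0184 = 100; it rises from 47.7.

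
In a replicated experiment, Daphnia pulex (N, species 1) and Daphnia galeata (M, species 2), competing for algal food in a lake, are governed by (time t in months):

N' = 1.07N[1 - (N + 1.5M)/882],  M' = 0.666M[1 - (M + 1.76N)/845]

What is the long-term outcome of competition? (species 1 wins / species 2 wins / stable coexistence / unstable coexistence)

unstable coexistence (outcome depends on initial conditions)

Compare the nullcline intercepts: K1/α12 = 882/1.5 = 588 < K2 = 845; K2/α21 = 845/1.76 = 480 < K1 = 882.
Since both are reversed, neither can invade when rare; the interior point is a saddle.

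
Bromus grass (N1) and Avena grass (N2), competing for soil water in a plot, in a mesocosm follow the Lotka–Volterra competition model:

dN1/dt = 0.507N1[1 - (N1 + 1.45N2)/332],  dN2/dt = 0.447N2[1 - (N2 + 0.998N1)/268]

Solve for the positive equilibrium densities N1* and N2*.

Setting both brackets to zero gives the nullclines N1 + 1.45N2 = 332 and 0.998N1 + N2 = 268.
Substituting N2 = 268 - 0.998N1 into the first: N1(1 - 1.45·0.998) = 332 - 1.45·268.
So N1* = -56.6/-0.447 = 127, and then N2* = 268 - 0.998·127 = 142.

N1* ≈ 127, N2* ≈ 142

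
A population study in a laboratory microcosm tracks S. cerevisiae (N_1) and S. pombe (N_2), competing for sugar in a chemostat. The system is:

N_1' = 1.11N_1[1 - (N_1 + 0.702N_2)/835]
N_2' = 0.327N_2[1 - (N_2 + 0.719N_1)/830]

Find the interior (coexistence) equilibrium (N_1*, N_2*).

Setting both brackets to zero gives the nullclines N_1 + 0.702N_2 = 835 and 0.719N_1 + N_2 = 830.
Substituting N_2 = 830 - 0.719N_1 into the first: N_1(1 - 0.702·0.719) = 835 - 0.702·830.
So N_1* = 252/0.495 = 510, and then N_2* = 830 - 0.719·510 = 464.

N_1* ≈ 510, N_2* ≈ 464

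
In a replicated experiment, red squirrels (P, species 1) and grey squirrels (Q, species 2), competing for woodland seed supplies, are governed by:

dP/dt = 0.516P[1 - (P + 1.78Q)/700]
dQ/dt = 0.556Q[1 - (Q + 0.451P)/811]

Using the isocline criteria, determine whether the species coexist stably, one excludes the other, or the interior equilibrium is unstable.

Compare the nullcline intercepts: K1/α12 = 700/1.78 = 393 < K2 = 811; K2/α21 = 811/0.451 = 1800 > K1 = 700.
Since the inequalities point opposite ways, species 2 can invade but species 1 cannot.

species 2 excludes species 1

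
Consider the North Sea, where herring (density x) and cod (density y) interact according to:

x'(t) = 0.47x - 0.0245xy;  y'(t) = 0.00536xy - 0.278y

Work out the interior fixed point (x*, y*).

Set dy/dt = 0 with y > 0: 0.00536x - 0.278 = 0, so x* = 0.278/0.00536 = 51.9.
Set dx/dt = 0 with x > 0: 0.47 - 0.0245y = 0, so y* = 0.47/0.0245 = 19.2.

x* ≈ 51.9, y* ≈ 19.2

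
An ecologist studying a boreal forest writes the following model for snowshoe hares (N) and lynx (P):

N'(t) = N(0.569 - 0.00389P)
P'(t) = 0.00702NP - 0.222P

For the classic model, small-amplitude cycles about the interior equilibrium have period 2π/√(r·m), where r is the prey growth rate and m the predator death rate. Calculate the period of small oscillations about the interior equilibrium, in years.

T ≈ 17.7 years

Here r = 0.569 and m = 0.222, so r·m = 0.126.
ω = √0.126 = 0.355 per year, hence T = 2π/ω ≈ 17.7 years.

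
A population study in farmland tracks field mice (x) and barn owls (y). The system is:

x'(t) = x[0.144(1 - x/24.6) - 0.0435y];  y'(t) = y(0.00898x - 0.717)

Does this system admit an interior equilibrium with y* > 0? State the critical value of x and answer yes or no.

The predator equation gives dy/dt > 0 only when x > 0.717/0.00898 = 79.8.
Without the predator, x → K = 24.6. Since 24.6 < 79.8, the predator cannot invade.

Threshold x = 79.8; K < 79.8, so no, the predator goes extinct.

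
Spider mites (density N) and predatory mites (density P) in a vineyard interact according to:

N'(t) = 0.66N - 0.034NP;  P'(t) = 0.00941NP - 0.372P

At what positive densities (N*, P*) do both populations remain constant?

N* ≈ 39.5, P* ≈ 19.4

Set dP/dt = 0 with P > 0: 0.00941N - 0.372 = 0, so N* = 0.372/0.00941 = 39.5.
Set dN/dt = 0 with N > 0: 0.66 - 0.034P = 0, so P* = 0.66/0.034 = 19.4.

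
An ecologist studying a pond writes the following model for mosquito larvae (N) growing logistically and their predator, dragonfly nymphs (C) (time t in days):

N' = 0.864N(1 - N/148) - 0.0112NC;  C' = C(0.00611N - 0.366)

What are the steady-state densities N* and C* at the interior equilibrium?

From dC/dt = 0 with C > 0: 0.00611N* = 0.366, so N* = 59.9.
Substitute into dN/dt = 0: 0.864(1 - 59.9/148) = 0.0112C*.
The bracket is 0.595, giving C* = 0.514/0.0112 = 45.9.

N* ≈ 59.9, C* ≈ 45.9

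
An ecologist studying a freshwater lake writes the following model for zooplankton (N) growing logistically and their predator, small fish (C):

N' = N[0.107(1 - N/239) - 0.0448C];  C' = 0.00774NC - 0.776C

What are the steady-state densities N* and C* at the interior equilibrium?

N* ≈ 100, C* ≈ 1.39

From dC/dt = 0 with C > 0: 0.00774N* = 0.776, so N* = 100.
Substitute into dN/dt = 0: 0.107(1 - 100/239) = 0.0448C*.
The bracket is 0.581, giving C* = 0.0621/0.0448 = 1.39.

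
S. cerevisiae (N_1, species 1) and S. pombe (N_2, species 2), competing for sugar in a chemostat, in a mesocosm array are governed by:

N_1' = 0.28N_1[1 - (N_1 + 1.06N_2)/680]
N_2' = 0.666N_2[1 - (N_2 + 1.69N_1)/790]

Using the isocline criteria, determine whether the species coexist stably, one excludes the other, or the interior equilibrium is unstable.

Compare the nullcline intercepts: K1/α12 = 680/1.06 = 642 < K2 = 790; K2/α21 = 790/1.69 = 467 < K1 = 680.
Since both are reversed, neither can invade when rare; the interior point is a saddle.

unstable coexistence (outcome depends on initial conditions)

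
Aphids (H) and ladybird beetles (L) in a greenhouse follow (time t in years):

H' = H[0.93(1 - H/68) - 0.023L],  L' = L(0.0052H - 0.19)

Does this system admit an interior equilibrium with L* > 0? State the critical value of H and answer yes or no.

The predator equation gives dL/dt > 0 only when H > 0.19/0.0052 = 36.5.
Without the predator, H → K = 68. Since 68 > 36.5, the predator can invade and persist.

Threshold H = 36.5; K > 36.5, so yes, the predator persists.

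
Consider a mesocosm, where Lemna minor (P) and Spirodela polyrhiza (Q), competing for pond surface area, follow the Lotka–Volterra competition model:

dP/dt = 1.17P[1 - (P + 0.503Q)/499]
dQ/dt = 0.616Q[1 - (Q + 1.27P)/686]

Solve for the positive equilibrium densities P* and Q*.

P* ≈ 426, Q* ≈ 145

Setting both brackets to zero gives the nullclines P + 0.503Q = 499 and 1.27P + Q = 686.
Substituting Q = 686 - 1.27P into the first: P(1 - 0.503·1.27) = 499 - 0.503·686.
So P* = 154/0.361 = 426, and then Q* = 686 - 1.27·426 = 145.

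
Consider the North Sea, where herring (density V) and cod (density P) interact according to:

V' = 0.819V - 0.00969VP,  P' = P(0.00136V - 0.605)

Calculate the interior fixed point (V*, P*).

V* ≈ 445, P* ≈ 84.5

Set dP/dt = 0 with P > 0: 0.00136V - 0.605 = 0, so V* = 0.605/0.00136 = 445.
Set dV/dt = 0 with V > 0: 0.819 - 0.00969P = 0, so P* = 0.819/0.00969 = 84.5.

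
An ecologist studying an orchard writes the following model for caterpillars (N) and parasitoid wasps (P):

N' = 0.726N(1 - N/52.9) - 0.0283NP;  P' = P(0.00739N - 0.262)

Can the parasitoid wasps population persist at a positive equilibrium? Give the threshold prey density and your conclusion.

Threshold N = 35.5; K > 35.5, so yes, the predator persists.

The predator equation gives dP/dt > 0 only when N > 0.262/0.00739 = 35.5.
Without the predator, N → K = 52.9. Since 52.9 > 35.5, the predator can invade and persist.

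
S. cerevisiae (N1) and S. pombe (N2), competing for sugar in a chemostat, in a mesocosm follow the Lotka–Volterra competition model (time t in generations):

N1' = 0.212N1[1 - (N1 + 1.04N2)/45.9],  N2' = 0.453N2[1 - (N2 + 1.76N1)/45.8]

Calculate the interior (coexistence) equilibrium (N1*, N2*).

Setting both brackets to zero gives the nullclines N1 + 1.04N2 = 45.9 and 1.76N1 + N2 = 45.8.
Substituting N2 = 45.8 - 1.76N1 into the first: N1(1 - 1.04·1.76) = 45.9 - 1.04·45.8.
So N1* = -1.73/-0.83 = 2.09, and then N2* = 45.8 - 1.76·2.09 = 42.1.

N1* ≈ 2.09, N2* ≈ 42.1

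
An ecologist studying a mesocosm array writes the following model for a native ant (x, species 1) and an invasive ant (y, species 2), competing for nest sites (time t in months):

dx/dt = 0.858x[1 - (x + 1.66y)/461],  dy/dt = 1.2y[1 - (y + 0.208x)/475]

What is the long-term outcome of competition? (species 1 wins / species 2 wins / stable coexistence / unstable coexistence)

species 2 excludes species 1

Compare the nullcline intercepts: K1/α12 = 461/1.66 = 278 < K2 = 475; K2/α21 = 475/0.208 = 2280 > K1 = 461.
Since the inequalities point opposite ways, species 2 can invade but species 1 cannot.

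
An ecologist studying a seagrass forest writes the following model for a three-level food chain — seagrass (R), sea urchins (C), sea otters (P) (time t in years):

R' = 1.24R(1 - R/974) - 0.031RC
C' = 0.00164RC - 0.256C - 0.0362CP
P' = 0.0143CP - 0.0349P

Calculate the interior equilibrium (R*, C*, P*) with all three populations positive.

From dP/dt = 0: 0.0143C* = 0.0349, so C* = 2.44.
From dR/dt = 0: 1.24(1 - R*/974) = 0.031·2.44, giving R* = 974·(1 - 0.061) = 915.
From dC/dt = 0: 0.00164·915 - 0.256 = 0.0362P*, so P* = 1.24/0.0362 = 34.4.

R* ≈ 915, C* ≈ 2.44, P* ≈ 34.4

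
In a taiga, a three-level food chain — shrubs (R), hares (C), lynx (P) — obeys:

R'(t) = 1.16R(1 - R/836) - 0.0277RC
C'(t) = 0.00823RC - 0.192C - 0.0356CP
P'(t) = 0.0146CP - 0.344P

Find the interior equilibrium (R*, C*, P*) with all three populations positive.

From dP/dt = 0: 0.0146C* = 0.344, so C* = 23.6.
From dR/dt = 0: 1.16(1 - R*/836) = 0.0277·23.6, giving R* = 836·(1 - 0.563) = 366.
From dC/dt = 0: 0.00823·366 - 0.192 = 0.0356P*, so P* = 2.82/0.0356 = 79.1.

R* ≈ 366, C* ≈ 23.6, P* ≈ 79.1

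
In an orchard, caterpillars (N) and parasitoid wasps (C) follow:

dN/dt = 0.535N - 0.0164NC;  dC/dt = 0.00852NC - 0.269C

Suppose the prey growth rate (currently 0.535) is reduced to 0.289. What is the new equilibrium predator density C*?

C* ≈ 17.6

At the interior fixed point, setting dN/dt = 0 with N > 0 fixes C* = (prey growth rate)/(NC coefficient) — independent of the other coefficients.
With the change, C* = 0.289/0.0164 = 17.6; it falls from 32.6.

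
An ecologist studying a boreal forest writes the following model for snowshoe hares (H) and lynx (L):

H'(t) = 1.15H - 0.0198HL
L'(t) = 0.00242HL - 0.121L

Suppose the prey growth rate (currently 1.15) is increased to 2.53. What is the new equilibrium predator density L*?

At the interior fixed point, setting dH/dt = 0 with H > 0 fixes L* = (prey growth rate)/(HL coefficient) — independent of the other coefficients.
With the change, L* = 2.53/0.0198 = 128; it rises from 58.1.

L* ≈ 128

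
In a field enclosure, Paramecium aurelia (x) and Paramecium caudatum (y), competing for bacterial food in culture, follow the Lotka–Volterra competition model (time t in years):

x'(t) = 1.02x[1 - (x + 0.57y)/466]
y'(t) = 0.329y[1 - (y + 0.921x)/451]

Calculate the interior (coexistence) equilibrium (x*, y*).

x* ≈ 440, y* ≈ 45.9

Setting both brackets to zero gives the nullclines x + 0.57y = 466 and 0.921x + y = 451.
Substituting y = 451 - 0.921x into the first: x(1 - 0.57·0.921) = 466 - 0.57·451.
So x* = 209/0.475 = 440, and then y* = 451 - 0.921·440 = 45.9.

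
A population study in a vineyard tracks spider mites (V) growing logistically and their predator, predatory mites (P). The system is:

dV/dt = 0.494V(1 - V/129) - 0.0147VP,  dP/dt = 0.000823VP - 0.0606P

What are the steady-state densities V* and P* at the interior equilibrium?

From dP/dt = 0 with P > 0: 0.000823V* = 0.0606, so V* = 73.6.
Substitute into dV/dt = 0: 0.494(1 - 73.6/129) = 0.0147P*.
The bracket is 0.429, giving P* = 0.212/0.0147 = 14.4.

V* ≈ 73.6, P* ≈ 14.4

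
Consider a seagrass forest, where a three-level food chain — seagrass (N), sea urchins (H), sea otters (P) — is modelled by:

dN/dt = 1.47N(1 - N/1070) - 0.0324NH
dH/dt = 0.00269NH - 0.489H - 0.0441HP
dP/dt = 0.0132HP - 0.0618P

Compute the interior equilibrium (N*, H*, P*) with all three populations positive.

From dP/dt = 0: 0.0132H* = 0.0618, so H* = 4.68.
From dN/dt = 0: 1.47(1 - N*/1070) = 0.0324·4.68, giving N* = 1070·(1 - 0.103) = 960.
From dH/dt = 0: 0.00269·960 - 0.489 = 0.0441P*, so P* = 2.09/0.0441 = 47.4.

N* ≈ 960, H* ≈ 4.68, P* ≈ 47.4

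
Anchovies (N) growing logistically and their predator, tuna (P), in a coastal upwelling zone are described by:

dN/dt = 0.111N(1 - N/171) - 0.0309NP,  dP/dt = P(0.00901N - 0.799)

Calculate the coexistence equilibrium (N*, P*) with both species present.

N* ≈ 88.7, P* ≈ 1.73

From dP/dt = 0 with P > 0: 0.00901N* = 0.799, so N* = 88.7.
Substitute into dN/dt = 0: 0.111(1 - 88.7/171) = 0.0309P*.
The bracket is 0.481, giving P* = 0.0534/0.0309 = 1.73.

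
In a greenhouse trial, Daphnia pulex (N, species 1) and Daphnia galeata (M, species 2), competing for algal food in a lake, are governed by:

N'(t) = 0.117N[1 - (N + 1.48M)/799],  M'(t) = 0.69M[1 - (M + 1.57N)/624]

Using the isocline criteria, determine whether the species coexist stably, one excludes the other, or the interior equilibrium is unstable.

Compare the nullcline intercepts: K1/α12 = 799/1.48 = 540 < K2 = 624; K2/α21 = 624/1.57 = 397 < K1 = 799.
Since both are reversed, neither can invade when rare; the interior point is a saddle.

unstable coexistence (outcome depends on initial conditions)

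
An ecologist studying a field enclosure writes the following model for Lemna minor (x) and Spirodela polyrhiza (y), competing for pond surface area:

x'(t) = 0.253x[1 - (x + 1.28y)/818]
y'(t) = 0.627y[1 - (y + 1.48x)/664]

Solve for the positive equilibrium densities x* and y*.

Setting both brackets to zero gives the nullclines x + 1.28y = 818 and 1.48x + y = 664.
Substituting y = 664 - 1.48x into the first: x(1 - 1.28·1.48) = 818 - 1.28·664.
So x* = -31.9/-0.894 = 35.7, and then y* = 664 - 1.48·35.7 = 611.

x* ≈ 35.7, y* ≈ 611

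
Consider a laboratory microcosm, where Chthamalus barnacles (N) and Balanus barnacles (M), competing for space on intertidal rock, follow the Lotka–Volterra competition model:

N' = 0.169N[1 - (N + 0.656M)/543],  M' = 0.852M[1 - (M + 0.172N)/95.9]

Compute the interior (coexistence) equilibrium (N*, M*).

Setting both brackets to zero gives the nullclines N + 0.656M = 543 and 0.172N + M = 95.9.
Substituting M = 95.9 - 0.172N into the first: N(1 - 0.656·0.172) = 543 - 0.656·95.9.
So N* = 480/0.887 = 541, and then M* = 95.9 - 0.172·541 = 2.82.

N* ≈ 541, M* ≈ 2.82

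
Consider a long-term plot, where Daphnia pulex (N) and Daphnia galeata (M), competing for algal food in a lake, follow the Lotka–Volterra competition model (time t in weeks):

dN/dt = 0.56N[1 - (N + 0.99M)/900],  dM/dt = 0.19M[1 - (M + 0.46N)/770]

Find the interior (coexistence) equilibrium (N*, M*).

N* ≈ 253, M* ≈ 654

Setting both brackets to zero gives the nullclines N + 0.99M = 900 and 0.46N + M = 770.
Substituting M = 770 - 0.46N into the first: N(1 - 0.99·0.46) = 900 - 0.99·770.
So N* = 138/0.545 = 253, and then M* = 770 - 0.46·253 = 654.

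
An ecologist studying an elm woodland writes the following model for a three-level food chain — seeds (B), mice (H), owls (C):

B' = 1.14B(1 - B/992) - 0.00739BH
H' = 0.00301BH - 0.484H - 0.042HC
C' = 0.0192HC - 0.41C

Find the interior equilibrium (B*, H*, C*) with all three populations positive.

From dC/dt = 0: 0.0192H* = 0.41, so H* = 21.4.
From dB/dt = 0: 1.14(1 - B*/992) = 0.00739·21.4, giving B* = 992·(1 - 0.138) = 855.
From dH/dt = 0: 0.00301·855 - 0.484 = 0.042C*, so C* = 2.09/0.042 = 49.7.

B* ≈ 855, H* ≈ 21.4, C* ≈ 49.7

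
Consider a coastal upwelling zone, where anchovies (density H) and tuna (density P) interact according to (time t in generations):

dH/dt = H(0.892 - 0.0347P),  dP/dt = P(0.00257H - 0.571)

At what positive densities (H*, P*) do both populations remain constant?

H* ≈ 222, P* ≈ 25.7

Set dP/dt = 0 with P > 0: 0.00257H - 0.571 = 0, so H* = 0.571/0.00257 = 222.
Set dH/dt = 0 with H > 0: 0.892 - 0.0347P = 0, so P* = 0.892/0.0347 = 25.7.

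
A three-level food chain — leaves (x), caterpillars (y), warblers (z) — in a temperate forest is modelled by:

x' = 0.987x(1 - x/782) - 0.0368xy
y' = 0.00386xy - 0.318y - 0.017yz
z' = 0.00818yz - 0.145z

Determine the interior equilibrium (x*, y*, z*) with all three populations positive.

From dz/dt = 0: 0.00818y* = 0.145, so y* = 17.7.
From dx/dt = 0: 0.987(1 - x*/782) = 0.0368·17.7, giving x* = 782·(1 - 0.661) = 265.
From dy/dt = 0: 0.00386·265 - 0.318 = 0.017z*, so z* = 0.706/0.017 = 41.5.

x* ≈ 265, y* ≈ 17.7, z* ≈ 41.5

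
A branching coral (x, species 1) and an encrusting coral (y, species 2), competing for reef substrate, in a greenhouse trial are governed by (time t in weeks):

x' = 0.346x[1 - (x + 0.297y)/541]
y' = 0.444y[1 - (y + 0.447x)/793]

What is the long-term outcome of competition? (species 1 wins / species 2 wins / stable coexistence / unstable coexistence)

Compare the nullcline intercepts: K1/α12 = 541/0.297 = 1820 > K2 = 793; K2/α21 = 793/0.447 = 1770 > K1 = 541.
Since both inequalities hold, each species can invade when rare, so the interior equilibrium is stable.

stable coexistence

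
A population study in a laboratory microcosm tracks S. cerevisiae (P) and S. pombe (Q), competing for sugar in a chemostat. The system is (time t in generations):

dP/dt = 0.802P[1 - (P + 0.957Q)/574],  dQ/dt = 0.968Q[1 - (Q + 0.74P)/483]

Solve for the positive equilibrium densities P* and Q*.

P* ≈ 383, Q* ≈ 200

Setting both brackets to zero gives the nullclines P + 0.957Q = 574 and 0.74P + Q = 483.
Substituting Q = 483 - 0.74P into the first: P(1 - 0.957·0.74) = 574 - 0.957·483.
So P* = 112/0.292 = 383, and then Q* = 483 - 0.74·383 = 200.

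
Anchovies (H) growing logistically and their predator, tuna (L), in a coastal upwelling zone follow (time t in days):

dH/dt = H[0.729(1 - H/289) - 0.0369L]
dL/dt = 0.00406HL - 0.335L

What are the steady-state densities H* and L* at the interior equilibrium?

H* ≈ 82.5, L* ≈ 14.1

From dL/dt = 0 with L > 0: 0.00406H* = 0.335, so H* = 82.5.
Substitute into dH/dt = 0: 0.729(1 - 82.5/289) = 0.0369L*.
The bracket is 0.714, giving L* = 0.521/0.0369 = 14.1.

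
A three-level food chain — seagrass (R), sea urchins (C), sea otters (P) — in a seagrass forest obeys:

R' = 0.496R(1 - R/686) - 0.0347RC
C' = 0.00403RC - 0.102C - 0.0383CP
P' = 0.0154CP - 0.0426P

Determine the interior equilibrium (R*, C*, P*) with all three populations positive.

From dP/dt = 0: 0.0154C* = 0.0426, so C* = 2.77.
From dR/dt = 0: 0.496(1 - R*/686) = 0.0347·2.77, giving R* = 686·(1 - 0.194) = 553.
From dC/dt = 0: 0.00403·553 - 0.102 = 0.0383P*, so P* = 2.13/0.0383 = 55.6.

R* ≈ 553, C* ≈ 2.77, P* ≈ 55.6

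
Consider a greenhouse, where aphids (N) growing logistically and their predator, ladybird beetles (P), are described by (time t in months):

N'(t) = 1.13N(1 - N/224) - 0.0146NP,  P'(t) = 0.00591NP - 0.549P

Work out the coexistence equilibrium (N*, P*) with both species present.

From dP/dt = 0 with P > 0: 0.00591N* = 0.549, so N* = 92.9.
Substitute into dN/dt = 0: 1.13(1 - 92.9/224) = 0.0146P*.
The bracket is 0.585, giving P* = 0.661/0.0146 = 45.3.

N* ≈ 92.9, P* ≈ 45.3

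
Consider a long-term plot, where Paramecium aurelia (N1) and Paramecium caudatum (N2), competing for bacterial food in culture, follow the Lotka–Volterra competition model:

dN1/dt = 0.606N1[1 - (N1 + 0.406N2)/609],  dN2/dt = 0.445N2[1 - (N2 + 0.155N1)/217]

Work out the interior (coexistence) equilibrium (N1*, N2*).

N1* ≈ 556, N2* ≈ 131

Setting both brackets to zero gives the nullclines N1 + 0.406N2 = 609 and 0.155N1 + N2 = 217.
Substituting N2 = 217 - 0.155N1 into the first: N1(1 - 0.406·0.155) = 609 - 0.406·217.
So N1* = 521/0.937 = 556, and then N2* = 217 - 0.155·556 = 131.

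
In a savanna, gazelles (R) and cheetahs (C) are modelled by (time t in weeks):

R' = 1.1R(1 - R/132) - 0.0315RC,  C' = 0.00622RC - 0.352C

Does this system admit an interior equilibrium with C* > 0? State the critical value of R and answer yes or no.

The predator equation gives dC/dt > 0 only when R > 0.352/0.00622 = 56.6.
Without the predator, R → K = 132. Since 132 > 56.6, the predator can invade and persist.

Threshold R = 56.6; K > 56.6, so yes, the predator persists.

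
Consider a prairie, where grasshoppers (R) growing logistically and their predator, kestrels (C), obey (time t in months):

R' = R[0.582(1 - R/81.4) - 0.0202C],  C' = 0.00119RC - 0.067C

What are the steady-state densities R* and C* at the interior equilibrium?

From dC/dt = 0 with C > 0: 0.00119R* = 0.067, so R* = 56.3.
Substitute into dR/dt = 0: 0.582(1 - 56.3/81.4) = 0.0202C*.
The bracket is 0.308, giving C* = 0.179/0.0202 = 8.88.

R* ≈ 56.3, C* ≈ 8.88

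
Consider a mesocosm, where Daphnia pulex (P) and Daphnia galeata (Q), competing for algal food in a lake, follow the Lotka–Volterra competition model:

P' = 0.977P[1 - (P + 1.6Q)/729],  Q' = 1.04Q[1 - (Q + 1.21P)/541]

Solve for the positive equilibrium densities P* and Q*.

Setting both brackets to zero gives the nullclines P + 1.6Q = 729 and 1.21P + Q = 541.
Substituting Q = 541 - 1.21P into the first: P(1 - 1.6·1.21) = 729 - 1.6·541.
So P* = -137/-0.936 = 146, and then Q* = 541 - 1.21·146 = 364.

P* ≈ 146, Q* ≈ 364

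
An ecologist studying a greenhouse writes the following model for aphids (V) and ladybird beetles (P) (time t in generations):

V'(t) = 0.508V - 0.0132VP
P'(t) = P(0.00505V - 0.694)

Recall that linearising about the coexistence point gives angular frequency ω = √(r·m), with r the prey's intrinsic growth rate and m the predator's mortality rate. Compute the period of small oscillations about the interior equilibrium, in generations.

T ≈ 10.6 generations

Here r = 0.508 and m = 0.694, so r·m = 0.353.
ω = √0.353 = 0.594 per generation, hence T = 2π/ω ≈ 10.6 generations.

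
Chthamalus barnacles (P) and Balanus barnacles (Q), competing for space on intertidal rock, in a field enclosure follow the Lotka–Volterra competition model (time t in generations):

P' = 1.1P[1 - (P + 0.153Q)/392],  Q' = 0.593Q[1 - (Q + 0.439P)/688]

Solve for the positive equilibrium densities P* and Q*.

P* ≈ 307, Q* ≈ 553

Setting both brackets to zero gives the nullclines P + 0.153Q = 392 and 0.439P + Q = 688.
Substituting Q = 688 - 0.439P into the first: P(1 - 0.153·0.439) = 392 - 0.153·688.
So P* = 287/0.933 = 307, and then Q* = 688 - 0.439·307 = 553.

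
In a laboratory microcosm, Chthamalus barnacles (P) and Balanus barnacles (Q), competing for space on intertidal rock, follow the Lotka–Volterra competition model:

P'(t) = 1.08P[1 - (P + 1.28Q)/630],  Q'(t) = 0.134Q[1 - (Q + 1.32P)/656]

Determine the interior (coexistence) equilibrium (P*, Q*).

Setting both brackets to zero gives the nullclines P + 1.28Q = 630 and 1.32P + Q = 656.
Substituting Q = 656 - 1.32P into the first: P(1 - 1.28·1.32) = 630 - 1.28·656.
So P* = -210/-0.69 = 304, and then Q* = 656 - 1.32·304 = 255.

P* ≈ 304, Q* ≈ 255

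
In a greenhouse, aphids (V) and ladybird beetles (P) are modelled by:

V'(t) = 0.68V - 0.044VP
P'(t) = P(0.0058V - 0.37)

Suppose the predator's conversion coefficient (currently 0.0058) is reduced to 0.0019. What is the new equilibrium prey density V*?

At the interior fixed point, setting dP/dt = 0 with P > 0 fixes V* = (predator death rate)/(VP coefficient) — independent of the other coefficients.
With the change, V* = 0.37/0.0019 = 195; it rises from 63.8.

V* ≈ 195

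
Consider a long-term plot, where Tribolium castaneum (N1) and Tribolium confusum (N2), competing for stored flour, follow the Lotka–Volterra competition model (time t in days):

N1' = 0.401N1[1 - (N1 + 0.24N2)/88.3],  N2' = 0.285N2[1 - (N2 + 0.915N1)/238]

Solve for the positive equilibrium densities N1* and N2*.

Setting both brackets to zero gives the nullclines N1 + 0.24N2 = 88.3 and 0.915N1 + N2 = 238.
Substituting N2 = 238 - 0.915N1 into the first: N1(1 - 0.24·0.915) = 88.3 - 0.24·238.
So N1* = 31.2/0.78 = 40, and then N2* = 238 - 0.915·40 = 201.

N1* ≈ 40, N2* ≈ 201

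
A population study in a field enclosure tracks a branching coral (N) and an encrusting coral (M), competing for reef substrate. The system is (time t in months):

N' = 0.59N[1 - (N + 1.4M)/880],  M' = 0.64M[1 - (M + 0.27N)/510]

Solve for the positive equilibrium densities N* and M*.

N* ≈ 267, M* ≈ 438

Setting both brackets to zero gives the nullclines N + 1.4M = 880 and 0.27N + M = 510.
Substituting M = 510 - 0.27N into the first: N(1 - 1.4·0.27) = 880 - 1.4·510.
So N* = 166/0.622 = 267, and then M* = 510 - 0.27·267 = 438.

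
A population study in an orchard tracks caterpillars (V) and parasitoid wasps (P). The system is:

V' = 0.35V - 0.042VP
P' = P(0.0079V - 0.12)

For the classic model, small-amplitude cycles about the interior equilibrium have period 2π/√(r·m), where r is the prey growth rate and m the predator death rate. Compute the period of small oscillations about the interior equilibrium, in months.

Here r = 0.35 and m = 0.12, so r·m = 0.042.
ω = √0.042 = 0.205 per month, hence T = 2π/ω ≈ 30.7 months.

T ≈ 30.7 months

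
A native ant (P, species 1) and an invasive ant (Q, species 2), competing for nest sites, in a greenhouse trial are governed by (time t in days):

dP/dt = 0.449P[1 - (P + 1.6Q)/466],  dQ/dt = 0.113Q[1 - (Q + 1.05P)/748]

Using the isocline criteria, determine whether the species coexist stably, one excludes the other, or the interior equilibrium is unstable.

Compare the nullcline intercepts: K1/α12 = 466/1.6 = 291 < K2 = 748; K2/α21 = 748/1.05 = 712 > K1 = 466.
Since the inequalities point opposite ways, species 2 can invade but species 1 cannot.

species 2 excludes species 1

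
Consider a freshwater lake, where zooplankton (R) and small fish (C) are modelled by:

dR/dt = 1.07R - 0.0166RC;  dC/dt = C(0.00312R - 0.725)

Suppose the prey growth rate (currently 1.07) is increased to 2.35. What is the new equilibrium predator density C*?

At the interior fixed point, setting dR/dt = 0 with R > 0 fixes C* = (prey growth rate)/(RC coefficient) — independent of the other coefficients.
With the change, C* = 2.35/0.0166 = 142; it rises from 64.5.

C* ≈ 142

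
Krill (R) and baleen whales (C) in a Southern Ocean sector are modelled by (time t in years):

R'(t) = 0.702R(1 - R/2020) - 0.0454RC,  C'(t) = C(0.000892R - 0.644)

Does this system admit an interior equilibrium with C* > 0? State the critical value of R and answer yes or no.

Threshold R = 722; K > 722, so yes, the predator persists.

The predator equation gives dC/dt > 0 only when R > 0.644/0.000892 = 722.
Without the predator, R → K = 2020. Since 2020 > 722, the predator can invade and persist.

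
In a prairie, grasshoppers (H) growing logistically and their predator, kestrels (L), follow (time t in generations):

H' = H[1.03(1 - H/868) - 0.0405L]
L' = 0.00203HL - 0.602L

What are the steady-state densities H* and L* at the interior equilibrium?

From dL/dt = 0 with L > 0: 0.00203H* = 0.602, so H* = 297.
Substitute into dH/dt = 0: 1.03(1 - 297/868) = 0.0405L*.
The bracket is 0.658, giving L* = 0.678/0.0405 = 16.7.

H* ≈ 297, L* ≈ 16.7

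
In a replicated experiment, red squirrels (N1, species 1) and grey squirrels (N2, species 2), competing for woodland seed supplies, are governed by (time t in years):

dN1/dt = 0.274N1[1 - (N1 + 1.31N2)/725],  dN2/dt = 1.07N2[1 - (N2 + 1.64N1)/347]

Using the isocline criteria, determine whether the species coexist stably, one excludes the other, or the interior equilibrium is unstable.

species 1 excludes species 2

Compare the nullcline intercepts: K1/α12 = 725/1.31 = 553 > K2 = 347; K2/α21 = 347/1.64 = 212 < K1 = 725.
Since the inequalities point opposite ways, species 1 can invade but species 2 cannot.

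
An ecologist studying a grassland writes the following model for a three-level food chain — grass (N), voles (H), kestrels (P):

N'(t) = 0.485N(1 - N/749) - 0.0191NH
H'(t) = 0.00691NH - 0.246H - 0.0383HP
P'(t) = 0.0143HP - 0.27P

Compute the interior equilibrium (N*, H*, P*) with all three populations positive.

N* ≈ 192, H* ≈ 18.9, P* ≈ 28.2

From dP/dt = 0: 0.0143H* = 0.27, so H* = 18.9.
From dN/dt = 0: 0.485(1 - N*/749) = 0.0191·18.9, giving N* = 749·(1 - 0.744) = 192.
From dH/dt = 0: 0.00691·192 - 0.246 = 0.0383P*, so P* = 1.08/0.0383 = 28.2.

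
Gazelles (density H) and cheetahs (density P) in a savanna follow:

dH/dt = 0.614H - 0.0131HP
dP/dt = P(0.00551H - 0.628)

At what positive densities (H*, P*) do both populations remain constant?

H* ≈ 114, P* ≈ 46.9

Set dP/dt = 0 with P > 0: 0.00551H - 0.628 = 0, so H* = 0.628/0.00551 = 114.
Set dH/dt = 0 with H > 0: 0.614 - 0.0131P = 0, so P* = 0.614/0.0131 = 46.9.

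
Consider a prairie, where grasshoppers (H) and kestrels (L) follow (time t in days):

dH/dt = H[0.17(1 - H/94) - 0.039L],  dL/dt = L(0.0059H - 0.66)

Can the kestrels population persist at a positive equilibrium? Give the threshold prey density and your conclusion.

The predator equation gives dL/dt > 0 only when H > 0.66/0.0059 = 112.
Without the predator, H → K = 94. Since 94 < 112, the predator cannot invade.

Threshold H = 112; K < 112, so no, the predator goes extinct.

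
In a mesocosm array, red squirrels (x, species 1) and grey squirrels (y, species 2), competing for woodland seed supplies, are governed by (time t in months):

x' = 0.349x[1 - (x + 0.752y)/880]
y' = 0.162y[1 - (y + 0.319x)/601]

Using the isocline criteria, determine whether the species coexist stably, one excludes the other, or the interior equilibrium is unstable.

stable coexistence

Compare the nullcline intercepts: K1/α12 = 880/0.752 = 1170 > K2 = 601; K2/α21 = 601/0.319 = 1880 > K1 = 880.
Since both inequalities hold, each species can invade when rare, so the interior equilibrium is stable.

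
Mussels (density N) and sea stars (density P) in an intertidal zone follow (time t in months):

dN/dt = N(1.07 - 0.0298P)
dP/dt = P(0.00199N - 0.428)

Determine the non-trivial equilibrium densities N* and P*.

Set dP/dt = 0 with P > 0: 0.00199N - 0.428 = 0, so N* = 0.428/0.00199 = 215.
Set dN/dt = 0 with N > 0: 1.07 - 0.0298P = 0, so P* = 1.07/0.0298 = 35.9.

N* ≈ 215, P* ≈ 35.9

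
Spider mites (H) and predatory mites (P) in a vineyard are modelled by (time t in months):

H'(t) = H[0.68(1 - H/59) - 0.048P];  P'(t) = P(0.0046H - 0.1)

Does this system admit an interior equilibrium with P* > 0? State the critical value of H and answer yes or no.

The predator equation gives dP/dt > 0 only when H > 0.1/0.0046 = 21.7.
Without the predator, H → K = 59. Since 59 > 21.7, the predator can invade and persist.

Threshold H = 21.7; K > 21.7, so yes, the predator persists.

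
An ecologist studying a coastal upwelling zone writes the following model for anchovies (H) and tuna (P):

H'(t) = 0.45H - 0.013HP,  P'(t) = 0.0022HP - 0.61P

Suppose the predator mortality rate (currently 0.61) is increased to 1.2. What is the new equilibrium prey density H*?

H* ≈ 545

At the interior fixed point, setting dP/dt = 0 with P > 0 fixes H* = (predator death rate)/(HP coefficient) — independent of the other coefficients.
With the change, H* = 1.2/0.0022 = 545; it rises from 277.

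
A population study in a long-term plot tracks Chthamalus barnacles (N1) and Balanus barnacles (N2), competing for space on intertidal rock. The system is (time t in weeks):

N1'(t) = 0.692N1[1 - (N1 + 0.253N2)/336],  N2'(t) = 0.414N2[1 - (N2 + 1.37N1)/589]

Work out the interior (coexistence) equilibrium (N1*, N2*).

N1* ≈ 286, N2* ≈ 197

Setting both brackets to zero gives the nullclines N1 + 0.253N2 = 336 and 1.37N1 + N2 = 589.
Substituting N2 = 589 - 1.37N1 into the first: N1(1 - 0.253·1.37) = 336 - 0.253·589.
So N1* = 187/0.653 = 286, and then N2* = 589 - 1.37·286 = 197.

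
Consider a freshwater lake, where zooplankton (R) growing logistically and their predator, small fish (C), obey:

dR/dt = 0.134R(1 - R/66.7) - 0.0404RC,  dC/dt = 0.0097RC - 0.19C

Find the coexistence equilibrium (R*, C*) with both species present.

From dC/dt = 0 with C > 0: 0.0097R* = 0.19, so R* = 19.6.
Substitute into dR/dt = 0: 0.134(1 - 19.6/66.7) = 0.0404C*.
The bracket is 0.706, giving C* = 0.0946/0.0404 = 2.34.

R* ≈ 19.6, C* ≈ 2.34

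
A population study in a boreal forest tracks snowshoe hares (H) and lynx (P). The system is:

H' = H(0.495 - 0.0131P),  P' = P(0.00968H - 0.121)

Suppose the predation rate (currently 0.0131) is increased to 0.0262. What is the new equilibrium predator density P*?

P* ≈ 18.9

At the interior fixed point, setting dH/dt = 0 with H > 0 fixes P* = (prey growth rate)/(HP coefficient) — independent of the other coefficients.
With the change, P* = 0.495/0.0262 = 18.9; it falls from 37.8.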